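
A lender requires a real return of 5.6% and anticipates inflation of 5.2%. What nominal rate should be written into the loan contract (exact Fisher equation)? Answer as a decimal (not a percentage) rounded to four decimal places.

(1 + i) = (1 + r)(1 + π) = 1.05600 × 1.05200 = 1.110912
i = 1.110912 − 1, so the required nominal rate is 0.1109.

0.1109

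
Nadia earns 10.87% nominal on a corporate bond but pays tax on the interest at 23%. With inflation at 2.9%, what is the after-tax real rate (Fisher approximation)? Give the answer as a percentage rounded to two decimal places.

After-tax nominal return = 10.87% × (1 − 0.23) = 8.3699%.
r ≈ 8.3699% − 2.9% → 5.47%.

5.47%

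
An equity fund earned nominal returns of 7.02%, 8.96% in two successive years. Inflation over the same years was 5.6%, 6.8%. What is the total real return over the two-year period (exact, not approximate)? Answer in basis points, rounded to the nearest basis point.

339 basis points

Nominal growth factor = 1.0702 × 1.0896 = 1.166090
Price-level growth factor = 1.0560 × 1.0680 = 1.127808
Real growth factor = 1.166090 / 1.127808 = 1.033944
Total real return = 1.033944 − 1 → 339 basis points.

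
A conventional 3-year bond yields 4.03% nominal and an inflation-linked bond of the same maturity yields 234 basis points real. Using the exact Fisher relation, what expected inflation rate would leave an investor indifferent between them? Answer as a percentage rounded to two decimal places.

(1 + π) = (1 + i)/(1 + r) = 1.04030 / 1.02340 = 1.016514
Break-even inflation = 1.016514 − 1 → 1.65%.

1.65%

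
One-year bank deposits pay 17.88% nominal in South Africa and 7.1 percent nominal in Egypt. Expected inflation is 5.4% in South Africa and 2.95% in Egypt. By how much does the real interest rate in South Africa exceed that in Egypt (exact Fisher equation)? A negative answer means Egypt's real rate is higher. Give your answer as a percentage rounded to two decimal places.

7.81%

South Africa: (1 + 0.1788)/(1 + 0.0540) − 1 = 11.8406%
Egypt: (1 + 0.0710)/(1 + 0.0295) − 1 = 4.0311%
Differential = 11.8406% − 4.0311% = 7.8095% → 7.81%.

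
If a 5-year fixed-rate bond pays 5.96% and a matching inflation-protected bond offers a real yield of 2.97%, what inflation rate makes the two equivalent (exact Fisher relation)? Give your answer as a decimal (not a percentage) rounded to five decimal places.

0.02904

(1 + π) = (1 + i)/(1 + r) = 1.05960 / 1.02970 = 1.029038
Break-even inflation = 1.029038 − 1 → 0.02904.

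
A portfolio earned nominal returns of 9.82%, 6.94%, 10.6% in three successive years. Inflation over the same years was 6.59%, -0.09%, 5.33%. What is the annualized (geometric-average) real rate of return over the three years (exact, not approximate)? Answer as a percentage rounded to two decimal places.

Nominal growth factor = 1.0982 × 1.0694 × 1.1060 = 1.29890308
Price-level growth factor = 1.0659 × 0.9991 × 1.0533 = 1.12170203
Real growth factor = 1.29890308 / 1.12170203 = 1.15797515
Annualized real rate = 1.15797515^(1/3) − 1 = 5.0106% → 5.01%.

5.01%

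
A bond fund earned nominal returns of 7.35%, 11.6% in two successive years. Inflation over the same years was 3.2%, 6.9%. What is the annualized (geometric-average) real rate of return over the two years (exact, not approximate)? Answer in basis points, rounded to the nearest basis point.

421 basis points

Compound the nominal returns: 1.0735 × 1.1160 = 1.19802600.
Compound inflation: 1.0320 × 1.0690 = 1.10320800.
Deflate: 1.19802600 / 1.10320800 = 1.08594753.
Annualized real rate = 1.08594753^(1/2) − 1 = 4.2088% → 421 basis points.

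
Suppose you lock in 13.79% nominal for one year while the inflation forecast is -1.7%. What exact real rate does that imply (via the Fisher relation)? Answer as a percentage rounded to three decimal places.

15.758%

1 + r = 1.13790 / 0.98300 = 1.157579
r = 1.157579 − 1 = 15.7579%, i.e. 15.758%.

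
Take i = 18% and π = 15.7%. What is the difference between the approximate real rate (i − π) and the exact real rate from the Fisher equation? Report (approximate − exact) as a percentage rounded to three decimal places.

Approximate: r ≈ 18.000% − 15.700% = 2.3000%
Exact: (1 + 0.1800)/(1 + 0.1570) − 1 = 1.9879%
Error = 2.3000% − 1.9879% = 0.3121% → 0.312%.

0.312%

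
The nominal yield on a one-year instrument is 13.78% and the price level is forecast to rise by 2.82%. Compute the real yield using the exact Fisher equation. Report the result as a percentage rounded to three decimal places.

10.659%

By the Fisher relation, 1 + r = (1 + i)/(1 + π).
1 + r = 1.13780 / 1.02820 = 1.106594
r = 1.106594 − 1 = 10.6594%, i.e. 10.659%.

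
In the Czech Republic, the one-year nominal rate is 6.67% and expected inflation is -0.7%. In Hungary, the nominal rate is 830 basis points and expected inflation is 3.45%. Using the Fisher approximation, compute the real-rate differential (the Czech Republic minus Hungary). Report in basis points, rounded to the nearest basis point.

The Czech Republic: 6.67% − (-0.7%) = 7.370%
Hungary: 8.3% − 3.45% = 4.850%
Differential = 2.520% → 252 basis points.

252 basis points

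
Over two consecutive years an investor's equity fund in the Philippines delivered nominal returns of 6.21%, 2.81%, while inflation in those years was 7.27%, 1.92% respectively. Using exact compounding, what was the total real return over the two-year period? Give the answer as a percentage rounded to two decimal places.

Nominal growth factor = 1.0621 × 1.0281 = 1.091945
Price-level growth factor = 1.0727 × 1.0192 = 1.093296
Real growth factor = 1.091945 / 1.093296 = 0.998764
Total real return = 0.998764 − 1 → -0.12%.

-0.12%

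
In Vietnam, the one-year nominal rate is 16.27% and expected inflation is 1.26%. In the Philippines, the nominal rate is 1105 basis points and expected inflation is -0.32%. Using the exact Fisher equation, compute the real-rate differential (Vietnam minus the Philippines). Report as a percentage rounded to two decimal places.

3.42%

Vietnam: (1 + 0.1627)/(1 + 0.0126) − 1 = 14.8232%
The Philippines: (1 + 0.1105)/(1 − 0.0032) − 1 = 11.4065%
Differential = 14.8232% − 11.4065% = 3.4167% → 3.42%.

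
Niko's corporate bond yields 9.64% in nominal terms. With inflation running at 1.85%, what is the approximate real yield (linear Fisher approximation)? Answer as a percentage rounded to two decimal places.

r ≈ i − π = 9.64% − 1.85% = 7.79%.

7.79%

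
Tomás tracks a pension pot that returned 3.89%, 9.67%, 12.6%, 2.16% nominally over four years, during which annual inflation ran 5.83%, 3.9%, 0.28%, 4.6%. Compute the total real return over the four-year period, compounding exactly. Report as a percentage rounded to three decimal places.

Nominal growth factor = 1.0389 × 1.0967 × 1.1260 × 1.0216 = 1.310632
Price-level growth factor = 1.0583 × 1.0390 × 1.0028 × 1.0460 = 1.153375
Real growth factor = 1.310632 / 1.153375 = 1.136346
Total real return = 1.136346 − 1 → 13.635%.

13.635%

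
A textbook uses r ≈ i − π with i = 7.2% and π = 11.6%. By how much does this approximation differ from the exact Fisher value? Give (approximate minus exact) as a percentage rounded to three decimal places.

-0.457%

Approximate: r ≈ 7.200% − 11.600% = -4.4000%
Exact: (1 + 0.0720)/(1 + 0.1160) − 1 = -3.9427%
Error = -4.4000% − (-3.9427%) = -0.4573% → -0.457%.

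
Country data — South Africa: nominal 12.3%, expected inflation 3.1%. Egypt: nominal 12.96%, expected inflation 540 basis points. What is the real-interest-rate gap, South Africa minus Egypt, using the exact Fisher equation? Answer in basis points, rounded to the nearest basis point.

175 basis points

South Africa: (1 + 0.1230)/(1 + 0.0310) − 1 = 8.9234%
Egypt: (1 + 0.1296)/(1 + 0.0540) − 1 = 7.1727%
Differential = 8.9234% − 7.1727% = 1.7507% → 175 basis points.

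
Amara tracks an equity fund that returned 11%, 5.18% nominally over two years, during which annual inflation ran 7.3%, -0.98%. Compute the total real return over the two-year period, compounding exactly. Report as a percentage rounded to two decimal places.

9.88%

Nominal growth factor = 1.1100 × 1.0518 = 1.167498
Price-level growth factor = 1.0730 × 0.9902 = 1.062485
Real growth factor = 1.167498 / 1.062485 = 1.098838
Total real return = 1.098838 − 1 → 9.88%.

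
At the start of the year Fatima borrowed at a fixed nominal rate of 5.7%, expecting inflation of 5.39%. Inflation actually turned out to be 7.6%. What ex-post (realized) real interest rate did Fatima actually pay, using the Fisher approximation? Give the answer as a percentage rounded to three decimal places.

-1.900%

Ex-post: 5.7% − 7.6% = -1.900%
So the realized real rate is -1.900%.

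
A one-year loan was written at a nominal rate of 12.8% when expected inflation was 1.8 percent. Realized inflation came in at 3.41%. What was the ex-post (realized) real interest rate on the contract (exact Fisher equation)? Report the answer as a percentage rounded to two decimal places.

9.08%

Ex-post: (1 + 0.1280)/(1 + 0.0341) − 1 = 9.0804%
So the realized real rate is 9.08%.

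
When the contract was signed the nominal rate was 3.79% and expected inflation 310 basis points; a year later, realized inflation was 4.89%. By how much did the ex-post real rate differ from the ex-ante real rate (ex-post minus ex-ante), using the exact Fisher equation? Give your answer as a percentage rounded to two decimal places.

Ex-ante: (1 + 0.0379)/(1 + 0.0310) − 1 = 0.6693%
Ex-post: (1 + 0.0379)/(1 + 0.0489) − 1 = -1.0487%
Difference (ex-post − ex-ante) = -1.7180% → -1.72%.

-1.72%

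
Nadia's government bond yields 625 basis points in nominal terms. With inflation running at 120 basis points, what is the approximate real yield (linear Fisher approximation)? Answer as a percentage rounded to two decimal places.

5.05%

r ≈ i − π = 6.25% − 1.2% = 5.05%.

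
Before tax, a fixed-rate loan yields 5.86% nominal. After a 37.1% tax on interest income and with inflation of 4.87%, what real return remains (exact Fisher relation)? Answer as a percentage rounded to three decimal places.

After-tax nominal return = 5.86% × (1 − 0.371) = 3.68594%.
1 + r = 1.0368594 / 1.04870 = 0.988709
After-tax real rate = 0.988709 − 1 → -1.129%.

-1.129%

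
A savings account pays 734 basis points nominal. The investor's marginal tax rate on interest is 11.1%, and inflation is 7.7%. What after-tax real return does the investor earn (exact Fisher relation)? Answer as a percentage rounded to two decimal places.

After-tax nominal return = 7.34% × (1 − 0.111) = 6.52526%.
1 + r = 1.0652526 / 1.07700 = 0.989092
After-tax real rate = 0.989092 − 1 → -1.09%.

-1.09%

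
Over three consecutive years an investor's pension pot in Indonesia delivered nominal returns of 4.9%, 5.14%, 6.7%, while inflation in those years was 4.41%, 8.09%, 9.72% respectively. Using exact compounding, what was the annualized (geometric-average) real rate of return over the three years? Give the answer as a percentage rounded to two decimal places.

-1.68%

Nominal growth factor = 1.0490 × 1.0514 × 1.0670 = 1.17681415
Price-level growth factor = 1.0441 × 1.0809 × 1.0972 = 1.23826447
Real growth factor = 1.17681415 / 1.23826447 = 0.95037383
Annualized real rate = 0.95037383^(1/3) − 1 = -1.6823% → -1.68%.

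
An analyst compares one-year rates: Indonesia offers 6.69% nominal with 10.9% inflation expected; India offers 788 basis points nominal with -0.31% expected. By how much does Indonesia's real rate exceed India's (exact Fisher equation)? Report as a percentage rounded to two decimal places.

-12.01%

Indonesia: (1 + 0.0669)/(1 + 0.1090) − 1 = -3.7962%
India: (1 + 0.0788)/(1 − 0.0031) − 1 = 8.2155%
Differential = -3.7962% − 8.2155% = -12.0117% → -12.01%.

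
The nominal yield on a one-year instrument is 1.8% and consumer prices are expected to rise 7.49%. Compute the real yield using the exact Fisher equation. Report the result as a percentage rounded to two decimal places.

-5.29%

By the Fisher equation, 1 + r = (1 + i)/(1 + π).
1 + r = 1.01800 / 1.07490 = 0.947065
r = 0.947065 − 1 = -5.2935%, i.e. -5.29%.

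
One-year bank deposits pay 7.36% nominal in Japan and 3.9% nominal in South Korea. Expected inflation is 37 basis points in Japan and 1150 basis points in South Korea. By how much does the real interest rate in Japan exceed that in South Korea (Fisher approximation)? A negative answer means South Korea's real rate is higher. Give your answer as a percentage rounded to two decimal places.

Japan: 7.36% − 0.37% = 6.990%
South Korea: 3.9% − 11.5% = -7.600%
Differential = 14.590% → 14.59%.

14.59%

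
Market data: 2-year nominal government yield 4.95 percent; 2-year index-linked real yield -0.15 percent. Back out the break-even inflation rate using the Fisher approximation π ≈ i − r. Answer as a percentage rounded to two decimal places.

5.10%

π ≈ i − r = 4.95% − (-0.15%) → 5.10%.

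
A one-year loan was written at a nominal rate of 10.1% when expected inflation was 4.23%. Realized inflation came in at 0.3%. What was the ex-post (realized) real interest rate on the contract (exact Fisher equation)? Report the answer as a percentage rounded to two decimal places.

9.77%

Ex-post: (1 + 0.1010)/(1 + 0.0030) − 1 = 9.7707%
So the realized real rate is 9.77%.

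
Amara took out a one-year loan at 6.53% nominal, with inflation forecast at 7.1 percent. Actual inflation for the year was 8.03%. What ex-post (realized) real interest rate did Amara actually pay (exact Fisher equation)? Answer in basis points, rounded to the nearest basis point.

Ex-post: (1 + 0.0653)/(1 + 0.0803) − 1 = -1.3885%
So the realized real rate is -139 basis points.

-139 basis points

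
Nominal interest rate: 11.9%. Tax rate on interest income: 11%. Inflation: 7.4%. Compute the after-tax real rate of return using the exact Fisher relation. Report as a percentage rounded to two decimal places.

After-tax nominal return = 11.9% × (1 − 0.11) = 10.5910%.
1 + r = 1.10591 / 1.07400 = 1.029711
After-tax real rate = 1.029711 − 1 → 2.97%.

2.97%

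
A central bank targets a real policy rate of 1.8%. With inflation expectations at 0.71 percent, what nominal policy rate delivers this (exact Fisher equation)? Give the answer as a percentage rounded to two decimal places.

(1 + i) = (1 + r)(1 + π) = 1.01800 × 1.00710 = 1.0252278
i = 1.0252278 − 1, so the required nominal rate is 2.52%.

2.52%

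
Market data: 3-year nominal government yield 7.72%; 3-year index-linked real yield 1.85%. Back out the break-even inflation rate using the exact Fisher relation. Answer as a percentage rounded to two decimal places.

5.76%

(1 + π) = (1 + i)/(1 + r) = 1.07720 / 1.01850 = 1.057634
Break-even inflation = 1.057634 − 1 → 5.76%.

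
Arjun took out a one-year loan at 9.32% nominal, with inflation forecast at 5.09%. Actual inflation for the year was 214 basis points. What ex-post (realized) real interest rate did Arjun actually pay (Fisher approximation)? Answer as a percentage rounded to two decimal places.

7.18%

Ex-post: 9.32% − 2.14% = 7.180%
So the realized real rate is 7.18%.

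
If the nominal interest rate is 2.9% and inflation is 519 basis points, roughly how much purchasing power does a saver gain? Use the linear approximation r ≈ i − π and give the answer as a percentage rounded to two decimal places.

-2.29%

r ≈ i − π = 2.9% − 5.19% = -2.29%.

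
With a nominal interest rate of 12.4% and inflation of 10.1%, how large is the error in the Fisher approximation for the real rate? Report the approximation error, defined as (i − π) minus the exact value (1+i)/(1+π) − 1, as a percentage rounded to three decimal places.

0.211%

Approximate: r ≈ 12.400% − 10.100% = 2.3000%
Exact: (1 + 0.1240)/(1 + 0.1010) − 1 = 2.0890%
Error = 2.3000% − 2.0890% = 0.2110% → 0.211%.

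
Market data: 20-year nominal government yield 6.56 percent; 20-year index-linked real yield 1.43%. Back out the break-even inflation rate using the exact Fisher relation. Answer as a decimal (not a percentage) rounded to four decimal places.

(1 + π) = (1 + i)/(1 + r) = 1.06560 / 1.01430 = 1.050577
Break-even inflation = 1.050577 − 1 → 0.0506.

0.0506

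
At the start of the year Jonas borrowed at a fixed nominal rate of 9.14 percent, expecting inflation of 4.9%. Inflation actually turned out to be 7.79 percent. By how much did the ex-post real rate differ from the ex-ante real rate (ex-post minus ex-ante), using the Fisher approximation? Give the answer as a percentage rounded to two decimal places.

Ex-ante: 9.14% − 4.9% = 4.240%
Ex-post: 9.14% − 7.79% = 1.350%
Difference (ex-post − ex-ante) = -2.8900% → -2.89%.

-2.89%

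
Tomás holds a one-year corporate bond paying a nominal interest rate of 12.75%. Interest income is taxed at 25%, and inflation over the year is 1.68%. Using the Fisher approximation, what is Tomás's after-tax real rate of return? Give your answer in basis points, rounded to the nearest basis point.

After-tax nominal return = 12.75% × (1 − 0.25) = 9.5625%.
r ≈ 9.5625% − 1.68% → 788 basis points.

788 basis points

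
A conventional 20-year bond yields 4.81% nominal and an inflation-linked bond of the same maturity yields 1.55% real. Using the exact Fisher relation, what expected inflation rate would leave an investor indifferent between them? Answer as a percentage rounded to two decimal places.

3.21%

(1 + π) = (1 + i)/(1 + r) = 1.04810 / 1.01550 = 1.032102
Break-even inflation = 1.032102 − 1 → 3.21%.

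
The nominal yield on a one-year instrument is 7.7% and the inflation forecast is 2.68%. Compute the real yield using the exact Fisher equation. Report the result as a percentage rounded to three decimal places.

4.889%

By the Fisher equation, 1 + r = (1 + i)/(1 + π).
1 + r = 1.07700 / 1.02680 = 1.048890
r = 1.048890 − 1 = 4.8890%, i.e. 4.889%.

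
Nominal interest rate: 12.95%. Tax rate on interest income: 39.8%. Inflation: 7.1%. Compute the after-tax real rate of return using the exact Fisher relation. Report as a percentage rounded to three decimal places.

0.650%

After-tax nominal return = 12.95% × (1 − 0.398) = 7.7959%.
1 + r = 1.077959 / 1.07100 = 1.006498
After-tax real rate = 1.006498 − 1 → 0.650%.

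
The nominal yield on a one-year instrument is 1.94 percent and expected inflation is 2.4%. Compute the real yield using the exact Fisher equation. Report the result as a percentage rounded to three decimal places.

By the Fisher equation, 1 + r = (1 + i)/(1 + π).
1 + r = 1.01940 / 1.02400 = 0.995508
r = 0.995508 − 1 = -0.4492%, i.e. -0.449%.

-0.449%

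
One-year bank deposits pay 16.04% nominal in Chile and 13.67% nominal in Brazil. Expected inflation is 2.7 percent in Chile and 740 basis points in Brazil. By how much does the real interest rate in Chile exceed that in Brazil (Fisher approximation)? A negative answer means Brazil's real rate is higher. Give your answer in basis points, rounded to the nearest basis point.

707 basis points

Chile: 16.04% − 2.7% = 13.340%
Brazil: 13.67% − 7.4% = 6.270%
Differential = 7.070% → 707 basis points.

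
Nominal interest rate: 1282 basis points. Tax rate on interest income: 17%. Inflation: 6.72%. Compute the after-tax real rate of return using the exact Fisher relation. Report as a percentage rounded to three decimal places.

3.674%

After-tax nominal return = 12.82% × (1 − 0.17) = 10.6406%.
1 + r = 1.106406 / 1.06720 = 1.036737
After-tax real rate = 1.036737 − 1 → 3.674%.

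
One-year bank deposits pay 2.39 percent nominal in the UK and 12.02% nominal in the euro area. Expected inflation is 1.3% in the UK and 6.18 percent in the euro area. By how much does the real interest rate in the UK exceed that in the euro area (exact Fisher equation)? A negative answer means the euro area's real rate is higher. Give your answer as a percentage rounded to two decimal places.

-4.42%

The UK: (1 + 0.0239)/(1 + 0.0130) − 1 = 1.0760%
The euro area: (1 + 0.1202)/(1 + 0.0618) − 1 = 5.5001%
Differential = 1.0760% − 5.5001% = -4.4241% → -4.42%.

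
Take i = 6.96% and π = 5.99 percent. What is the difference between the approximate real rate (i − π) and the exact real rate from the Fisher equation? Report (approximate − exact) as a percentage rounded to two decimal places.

Approximate: r ≈ 6.960% − 5.990% = 0.9700%
Exact: (1 + 0.0696)/(1 + 0.0599) − 1 = 0.9152%
Error = 0.9700% − 0.9152% = 0.0548% → 0.05%.

0.05%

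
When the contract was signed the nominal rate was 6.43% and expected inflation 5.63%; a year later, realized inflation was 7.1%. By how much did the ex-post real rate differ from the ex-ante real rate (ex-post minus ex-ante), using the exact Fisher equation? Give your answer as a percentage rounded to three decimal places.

-1.383%

Ex-ante: (1 + 0.0643)/(1 + 0.0563) − 1 = 0.7574%
Ex-post: (1 + 0.0643)/(1 + 0.0710) − 1 = -0.6256%
Difference (ex-post − ex-ante) = -1.3829% → -1.383%.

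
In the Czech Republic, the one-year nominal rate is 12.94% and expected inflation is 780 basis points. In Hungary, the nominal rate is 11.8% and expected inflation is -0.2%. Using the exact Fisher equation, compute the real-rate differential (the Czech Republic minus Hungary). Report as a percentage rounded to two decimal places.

-7.26%

The Czech Republic: (1 + 0.1294)/(1 + 0.0780) − 1 = 4.7681%
Hungary: (1 + 0.1180)/(1 − 0.0020) − 1 = 12.0240%
Differential = 4.7681% − 12.0240% = -7.2560% → -7.26%.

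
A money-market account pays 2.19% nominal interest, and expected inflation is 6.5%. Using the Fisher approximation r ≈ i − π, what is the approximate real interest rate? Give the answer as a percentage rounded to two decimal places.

r ≈ i − π = 2.19% − 6.5% = -4.31%.

-4.31%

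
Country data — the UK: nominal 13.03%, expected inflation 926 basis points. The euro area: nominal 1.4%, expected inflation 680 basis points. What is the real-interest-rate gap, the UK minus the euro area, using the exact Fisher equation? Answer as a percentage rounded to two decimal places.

The UK: (1 + 0.1303)/(1 + 0.0926) − 1 = 3.4505%
The euro area: (1 + 0.0140)/(1 + 0.0680) − 1 = -5.0562%
Differential = 3.4505% − (-5.0562%) = 8.5067% → 8.51%.

8.51%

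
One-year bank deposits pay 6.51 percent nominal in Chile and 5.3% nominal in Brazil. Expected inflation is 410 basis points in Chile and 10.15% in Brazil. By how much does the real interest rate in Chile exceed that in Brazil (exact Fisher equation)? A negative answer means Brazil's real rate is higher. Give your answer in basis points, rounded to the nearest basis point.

Chile: (1 + 0.0651)/(1 + 0.0410) − 1 = 2.3151%
Brazil: (1 + 0.0530)/(1 + 0.1015) − 1 = -4.4031%
Differential = 2.3151% − (-4.4031%) = 6.7182% → 672 basis points.

672 basis points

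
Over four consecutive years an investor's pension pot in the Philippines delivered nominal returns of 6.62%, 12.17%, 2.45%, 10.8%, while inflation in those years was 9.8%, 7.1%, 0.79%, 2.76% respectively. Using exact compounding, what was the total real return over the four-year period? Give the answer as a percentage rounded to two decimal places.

Nominal growth factor = 1.0662 × 1.1217 × 1.0245 × 1.1080 = 1.357585
Price-level growth factor = 1.0980 × 1.0710 × 1.0079 × 1.0276 = 1.217961
Real growth factor = 1.357585 / 1.217961 = 1.114638
Total real return = 1.114638 − 1 → 11.46%.

11.46%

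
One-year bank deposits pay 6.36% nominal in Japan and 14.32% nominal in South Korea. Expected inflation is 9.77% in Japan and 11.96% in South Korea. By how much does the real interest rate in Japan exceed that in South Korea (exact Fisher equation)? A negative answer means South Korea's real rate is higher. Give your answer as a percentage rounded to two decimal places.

Japan: (1 + 0.0636)/(1 + 0.0977) − 1 = -3.1065%
South Korea: (1 + 0.1432)/(1 + 0.1196) − 1 = 2.1079%
Differential = -3.1065% − 2.1079% = -5.2144% → -5.21%.

-5.21%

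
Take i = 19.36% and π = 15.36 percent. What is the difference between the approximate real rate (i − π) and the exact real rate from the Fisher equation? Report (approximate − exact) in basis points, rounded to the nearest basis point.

Approximate: r ≈ 19.360% − 15.360% = 4.0000%
Exact: (1 + 0.1936)/(1 + 0.1536) − 1 = 3.4674%
Error = 4.0000% − 3.4674% = 0.5326% → 53 basis points.

53 basis points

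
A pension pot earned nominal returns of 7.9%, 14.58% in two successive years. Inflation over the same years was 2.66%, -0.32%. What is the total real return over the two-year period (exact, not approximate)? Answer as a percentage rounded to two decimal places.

Nominal growth factor = 1.0790 × 1.1458 = 1.2363182
Price-level growth factor = 1.0266 × 0.9968 = 1.0233149
Real growth factor = 1.2363182 / 1.0233149 = 1.2081503
Total real return = 1.2081503 − 1 → 20.82%.

20.82%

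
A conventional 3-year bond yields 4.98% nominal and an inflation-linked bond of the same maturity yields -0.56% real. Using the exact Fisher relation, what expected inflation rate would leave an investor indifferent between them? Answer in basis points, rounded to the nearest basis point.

557 basis points

(1 + π) = (1 + i)/(1 + r) = 1.04980 / 0.99440 = 1.055712
Break-even inflation = 1.055712 − 1 → 557 basis points.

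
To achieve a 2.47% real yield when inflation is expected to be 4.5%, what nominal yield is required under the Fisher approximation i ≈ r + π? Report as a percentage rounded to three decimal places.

6.970%

i ≈ r + π = 2.47% + 4.5% = 6.970%.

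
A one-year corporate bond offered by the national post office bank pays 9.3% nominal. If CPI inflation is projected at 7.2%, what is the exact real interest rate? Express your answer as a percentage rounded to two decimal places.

1.96%

1 + r = 1.09300 / 1.07200 = 1.019590
r = 1.019590 − 1 = 1.9590%, i.e. 1.96%.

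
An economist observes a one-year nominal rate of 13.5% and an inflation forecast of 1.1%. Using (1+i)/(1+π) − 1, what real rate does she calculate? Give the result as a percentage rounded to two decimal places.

12.27%

1 + r = 1.13500 / 1.01100 = 1.122651
r = 1.122651 − 1 = 12.2651%, i.e. 12.27%.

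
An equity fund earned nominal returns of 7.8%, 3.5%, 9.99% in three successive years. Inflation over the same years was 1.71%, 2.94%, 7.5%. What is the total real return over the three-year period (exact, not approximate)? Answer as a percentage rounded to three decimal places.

Nominal growth factor = 1.0780 × 1.0350 × 1.0999 = 1.2271914
Price-level growth factor = 1.0171 × 1.0294 × 1.0750 = 1.1255279
Real growth factor = 1.2271914 / 1.1255279 = 1.0903252
Total real return = 1.0903252 − 1 → 9.033%.

9.033%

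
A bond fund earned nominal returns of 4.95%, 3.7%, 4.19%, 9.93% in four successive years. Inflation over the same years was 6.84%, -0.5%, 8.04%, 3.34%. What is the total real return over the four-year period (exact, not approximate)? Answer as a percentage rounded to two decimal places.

5.03%

Nominal growth factor = 1.0495 × 1.0370 × 1.0419 × 1.0993 = 1.246532
Price-level growth factor = 1.0684 × 0.9950 × 1.0804 × 1.0334 = 1.186889
Real growth factor = 1.246532 / 1.186889 = 1.050252
Total real return = 1.050252 − 1 → 5.03%.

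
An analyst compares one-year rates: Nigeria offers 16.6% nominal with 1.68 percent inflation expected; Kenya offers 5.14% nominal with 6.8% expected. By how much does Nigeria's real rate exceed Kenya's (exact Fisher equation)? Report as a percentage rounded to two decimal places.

Nigeria: (1 + 0.1660)/(1 + 0.0168) − 1 = 14.6735%
Kenya: (1 + 0.0514)/(1 + 0.0680) − 1 = -1.5543%
Differential = 14.6735% − (-1.5543%) = 16.2278% → 16.23%.

16.23%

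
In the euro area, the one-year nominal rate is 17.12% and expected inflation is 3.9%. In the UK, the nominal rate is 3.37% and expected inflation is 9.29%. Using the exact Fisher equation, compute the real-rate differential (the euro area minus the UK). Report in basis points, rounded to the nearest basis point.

The euro area: (1 + 0.1712)/(1 + 0.0390) − 1 = 12.7238%
The UK: (1 + 0.0337)/(1 + 0.0929) − 1 = -5.4168%
Differential = 12.7238% − (-5.4168%) = 18.1406% → 1814 basis points.

1814 basis points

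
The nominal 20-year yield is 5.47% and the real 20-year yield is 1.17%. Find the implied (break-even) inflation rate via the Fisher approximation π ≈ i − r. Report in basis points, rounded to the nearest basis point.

430 basis points

π ≈ i − r = 5.47% − 1.17% → 430 basis points.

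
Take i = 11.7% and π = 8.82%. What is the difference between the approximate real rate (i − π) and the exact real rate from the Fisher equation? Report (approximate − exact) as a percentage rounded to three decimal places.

0.233%

Approximate: r ≈ 11.700% − 8.820% = 2.8800%
Exact: (1 + 0.1170)/(1 + 0.0882) − 1 = 2.6466%
Error = 2.8800% − 2.6466% = 0.2334% → 0.233%.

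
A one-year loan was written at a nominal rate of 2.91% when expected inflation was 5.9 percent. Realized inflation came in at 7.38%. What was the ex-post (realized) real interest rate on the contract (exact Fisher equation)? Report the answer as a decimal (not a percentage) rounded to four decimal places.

Ex-post: (1 + 0.0291)/(1 + 0.0738) − 1 = -4.1628%
So the realized real rate is -0.0416.

-0.0416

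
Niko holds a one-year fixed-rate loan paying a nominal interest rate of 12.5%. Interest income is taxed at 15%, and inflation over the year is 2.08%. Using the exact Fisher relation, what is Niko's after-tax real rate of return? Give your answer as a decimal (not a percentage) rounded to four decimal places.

After-tax nominal return = 12.5% × (1 − 0.15) = 10.6250%.
1 + r = 1.10625 / 1.02080 = 1.083709
After-tax real rate = 1.083709 − 1 → 0.0837.

0.0837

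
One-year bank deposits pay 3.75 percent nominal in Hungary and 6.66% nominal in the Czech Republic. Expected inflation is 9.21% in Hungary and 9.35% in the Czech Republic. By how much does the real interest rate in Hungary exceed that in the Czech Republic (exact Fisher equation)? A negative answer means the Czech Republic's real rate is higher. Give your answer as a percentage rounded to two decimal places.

-2.54%

Hungary: (1 + 0.0375)/(1 + 0.0921) − 1 = -4.9995%
The Czech Republic: (1 + 0.0666)/(1 + 0.0935) − 1 = -2.4600%
Differential = -4.9995% − (-2.4600%) = -2.5396% → -2.54%.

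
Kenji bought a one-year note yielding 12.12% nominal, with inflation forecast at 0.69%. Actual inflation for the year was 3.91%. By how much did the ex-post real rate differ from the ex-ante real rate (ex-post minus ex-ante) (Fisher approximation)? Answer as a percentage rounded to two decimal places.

-3.22%

Ex-ante: 12.12% − 0.69% = 11.430%
Ex-post: 12.12% − 3.91% = 8.210%
Difference (ex-post − ex-ante) = -3.2200% → -3.22%.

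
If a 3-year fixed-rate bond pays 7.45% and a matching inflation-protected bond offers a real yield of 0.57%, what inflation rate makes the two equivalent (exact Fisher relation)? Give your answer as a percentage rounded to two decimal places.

(1 + π) = (1 + i)/(1 + r) = 1.07450 / 1.00570 = 1.068410
Break-even inflation = 1.068410 − 1 → 6.84%.

6.84%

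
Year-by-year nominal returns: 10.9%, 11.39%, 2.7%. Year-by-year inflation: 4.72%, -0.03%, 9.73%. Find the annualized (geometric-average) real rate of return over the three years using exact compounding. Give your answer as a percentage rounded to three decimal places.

3.365%

Nominal growth factor = 1.1090 × 1.1139 × 1.0270 = 1.26866861
Price-level growth factor = 1.0472 × 0.9997 × 1.0973 = 1.14874783
Real growth factor = 1.26866861 / 1.14874783 = 1.10439260
Annualized real rate = 1.10439260^(1/3) − 1 = 3.3652% → 3.365%.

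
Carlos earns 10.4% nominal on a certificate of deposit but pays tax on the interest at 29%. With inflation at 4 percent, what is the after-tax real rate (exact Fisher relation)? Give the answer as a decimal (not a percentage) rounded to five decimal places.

After-tax nominal return = 10.4% × (1 − 0.29) = 7.3840%.
1 + r = 1.07384 / 1.04000 = 1.032538
After-tax real rate = 1.032538 − 1 → 0.03254.

0.03254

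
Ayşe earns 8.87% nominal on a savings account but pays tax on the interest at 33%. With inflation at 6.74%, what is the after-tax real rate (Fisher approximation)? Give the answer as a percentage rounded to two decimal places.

-0.80%

After-tax nominal return = 8.87% × (1 − 0.33) = 5.9429%.
r ≈ 5.9429% − 6.74% → -0.80%.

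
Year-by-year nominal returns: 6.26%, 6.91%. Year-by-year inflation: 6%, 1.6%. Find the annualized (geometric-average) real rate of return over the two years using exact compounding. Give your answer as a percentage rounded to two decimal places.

2.71%

Nominal growth factor = 1.0626 × 1.0691 = 1.13602566
Price-level growth factor = 1.0600 × 1.0160 = 1.07696000
Real growth factor = 1.13602566 / 1.07696000 = 1.05484480
Annualized real rate = 1.05484480^(1/2) − 1 = 2.7056% → 2.71%.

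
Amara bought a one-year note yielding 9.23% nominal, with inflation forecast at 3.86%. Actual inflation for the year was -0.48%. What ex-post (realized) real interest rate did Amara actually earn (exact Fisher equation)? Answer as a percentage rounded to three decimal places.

Ex-post: (1 + 0.0923)/(1 − 0.0048) − 1 = 9.7568%
So the realized real rate is 9.757%.

9.757%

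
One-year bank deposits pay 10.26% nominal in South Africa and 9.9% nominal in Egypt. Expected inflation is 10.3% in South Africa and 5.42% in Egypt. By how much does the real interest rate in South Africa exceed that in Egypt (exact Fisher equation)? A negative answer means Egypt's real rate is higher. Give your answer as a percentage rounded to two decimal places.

South Africa: (1 + 0.1026)/(1 + 0.1030) − 1 = -0.0363%
Egypt: (1 + 0.0990)/(1 + 0.0542) − 1 = 4.2497%
Differential = -0.0363% − 4.2497% = -4.2859% → -4.29%.

-4.29%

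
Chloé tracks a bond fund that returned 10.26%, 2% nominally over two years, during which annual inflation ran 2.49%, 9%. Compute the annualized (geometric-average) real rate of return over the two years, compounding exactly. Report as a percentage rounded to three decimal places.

0.336%

Nominal growth factor = 1.1026 × 1.0200 = 1.12465200
Price-level growth factor = 1.0249 × 1.0900 = 1.11714100
Real growth factor = 1.12465200 / 1.11714100 = 1.00672341
Annualized real rate = 1.00672341^(1/2) − 1 = 0.3356% → 0.336%.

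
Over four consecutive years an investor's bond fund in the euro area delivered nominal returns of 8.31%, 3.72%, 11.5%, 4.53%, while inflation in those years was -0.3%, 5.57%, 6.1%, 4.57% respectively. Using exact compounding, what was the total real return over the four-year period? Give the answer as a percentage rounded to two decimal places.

Nominal growth factor = 1.0831 × 1.0372 × 1.1150 × 1.0453 = 1.309323
Price-level growth factor = 0.9970 × 1.0557 × 1.0610 × 1.0457 = 1.167772
Real growth factor = 1.309323 / 1.167772 = 1.121215
Total real return = 1.121215 − 1 → 12.12%.

12.12%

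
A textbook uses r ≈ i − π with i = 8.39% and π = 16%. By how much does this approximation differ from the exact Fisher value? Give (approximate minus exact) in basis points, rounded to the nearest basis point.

-105 basis points

Approximate: r ≈ 8.390% − 16.000% = -7.6100%
Exact: (1 + 0.0839)/(1 + 0.1600) − 1 = -6.5603%
Error = -7.6100% − (-6.5603%) = -1.0497% → -105 basis points.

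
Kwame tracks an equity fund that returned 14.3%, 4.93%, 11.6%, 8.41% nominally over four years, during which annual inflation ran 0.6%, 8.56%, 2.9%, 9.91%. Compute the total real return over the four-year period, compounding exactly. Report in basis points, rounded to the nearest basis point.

Compound the nominal returns: 1.1430 × 1.0493 × 1.1160 × 1.0841 = 1.451040.
Compound inflation: 1.0060 × 1.0856 × 1.0290 × 1.0991 = 1.235152.
Deflate: 1.451040 / 1.235152 = 1.174787.
Total real return = 1.174787 − 1 → 1748 basis points.

1748 basis points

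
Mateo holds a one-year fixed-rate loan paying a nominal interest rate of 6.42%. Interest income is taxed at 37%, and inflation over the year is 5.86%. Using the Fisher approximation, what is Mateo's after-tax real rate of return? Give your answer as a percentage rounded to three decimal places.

-1.815%

After-tax nominal return = 6.42% × (1 − 0.37) = 4.0446%.
r ≈ 4.0446% − 5.86% → -1.815%.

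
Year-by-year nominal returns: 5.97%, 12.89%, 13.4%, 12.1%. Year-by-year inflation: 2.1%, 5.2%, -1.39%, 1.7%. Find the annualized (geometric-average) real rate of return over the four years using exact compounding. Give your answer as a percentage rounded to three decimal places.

Compound the nominal returns: 1.0597 × 1.1289 × 1.1340 × 1.1210 = 1.52074737.
Compound inflation: 1.0210 × 1.0520 × 0.9861 × 1.0170 = 1.07716788.
Deflate: 1.52074737 / 1.07716788 = 1.41180164.
Annualized real rate = 1.41180164^(1/4) − 1 = 9.0042% → 9.004%.

9.004%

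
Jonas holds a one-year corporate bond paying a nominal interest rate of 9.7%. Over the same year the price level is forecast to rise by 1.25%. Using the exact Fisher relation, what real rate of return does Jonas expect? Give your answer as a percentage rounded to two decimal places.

By the Fisher relation, 1 + r = (1 + i)/(1 + π).
1 + r = 1.09700 / 1.01250 = 1.083457
r = 1.083457 − 1 = 8.3457%, i.e. 8.35%.

8.35%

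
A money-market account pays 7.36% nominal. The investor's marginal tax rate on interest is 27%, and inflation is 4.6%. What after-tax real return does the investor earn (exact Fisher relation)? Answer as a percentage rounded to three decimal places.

0.739%

After-tax nominal return = 7.36% × (1 − 0.27) = 5.3728%.
1 + r = 1.053728 / 1.04600 = 1.007388
After-tax real rate = 1.007388 − 1 → 0.739%.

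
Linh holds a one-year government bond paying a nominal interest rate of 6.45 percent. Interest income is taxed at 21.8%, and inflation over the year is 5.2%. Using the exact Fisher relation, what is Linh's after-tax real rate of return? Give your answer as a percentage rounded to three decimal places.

-0.148%

After-tax nominal return = 6.45% × (1 − 0.218) = 5.0439%.
1 + r = 1.050439 / 1.05200 = 0.998516
After-tax real rate = 0.998516 − 1 → -0.148%.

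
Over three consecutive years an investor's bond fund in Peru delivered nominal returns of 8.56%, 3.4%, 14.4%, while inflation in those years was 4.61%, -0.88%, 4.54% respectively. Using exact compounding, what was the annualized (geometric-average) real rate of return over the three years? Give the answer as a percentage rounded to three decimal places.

5.812%

Nominal growth factor = 1.0856 × 1.0340 × 1.1440 = 1.28415190
Price-level growth factor = 1.0461 × 0.9912 × 1.0454 = 1.08396932
Real growth factor = 1.28415190 / 1.08396932 = 1.18467550
Annualized real rate = 1.18467550^(1/3) − 1 = 5.8116% → 5.812%.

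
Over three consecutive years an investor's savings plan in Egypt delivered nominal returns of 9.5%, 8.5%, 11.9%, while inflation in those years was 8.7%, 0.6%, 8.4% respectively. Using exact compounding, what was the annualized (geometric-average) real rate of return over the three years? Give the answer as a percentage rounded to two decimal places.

Compound the nominal returns: 1.0950 × 1.0850 × 1.1190 = 1.32945593.
Compound inflation: 1.0870 × 1.0060 × 1.0840 = 1.18537785.
Deflate: 1.32945593 / 1.18537785 = 1.12154612.
Annualized real rate = 1.12154612^(1/3) − 1 = 3.8976% → 3.90%.

3.90%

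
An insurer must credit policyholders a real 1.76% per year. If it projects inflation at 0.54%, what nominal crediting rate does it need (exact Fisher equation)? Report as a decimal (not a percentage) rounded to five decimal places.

0.02310

(1 + i) = (1 + r)(1 + π) = 1.01760 × 1.00540 = 1.02309504
i = 1.02309504 − 1, so the required nominal rate is 0.02310.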